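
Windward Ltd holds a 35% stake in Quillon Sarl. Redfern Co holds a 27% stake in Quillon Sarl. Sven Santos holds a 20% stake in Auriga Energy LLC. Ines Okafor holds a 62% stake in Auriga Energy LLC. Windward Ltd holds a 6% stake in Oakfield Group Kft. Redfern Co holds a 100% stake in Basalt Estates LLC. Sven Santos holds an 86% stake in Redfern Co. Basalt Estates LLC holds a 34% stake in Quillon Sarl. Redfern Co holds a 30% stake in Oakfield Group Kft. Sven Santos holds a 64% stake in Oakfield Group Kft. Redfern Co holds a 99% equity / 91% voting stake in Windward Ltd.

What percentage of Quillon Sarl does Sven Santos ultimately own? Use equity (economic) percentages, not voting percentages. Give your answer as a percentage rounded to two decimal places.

Sven reaches Quillon along 3 paths.
Via Redfern → Windward: 86% × 99% × 35% = 29.799%.
Via Redfern: 86% × 27% = 23.22%.
Via Redfern → Basalt: 86% × 100% × 34% = 29.24%.
Total: 29.799% + 23.22% + 29.24% = 82.259%.
Rounded: 82.26%.

82.26%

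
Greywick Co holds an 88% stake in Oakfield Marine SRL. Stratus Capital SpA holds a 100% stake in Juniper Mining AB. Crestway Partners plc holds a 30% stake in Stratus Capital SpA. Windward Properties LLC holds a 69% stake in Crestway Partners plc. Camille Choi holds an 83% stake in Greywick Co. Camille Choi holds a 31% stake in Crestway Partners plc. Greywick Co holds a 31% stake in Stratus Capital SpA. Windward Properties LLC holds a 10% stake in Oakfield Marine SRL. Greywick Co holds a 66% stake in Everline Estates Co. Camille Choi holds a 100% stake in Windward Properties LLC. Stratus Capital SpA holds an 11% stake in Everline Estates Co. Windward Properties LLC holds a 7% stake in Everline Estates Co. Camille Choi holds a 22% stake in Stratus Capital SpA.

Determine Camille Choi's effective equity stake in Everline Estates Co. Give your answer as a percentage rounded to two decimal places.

70.33%

Camille reaches Everline along 6 paths.
Via Greywick: 83% × 66% = 54.78%.
Via Windward: 100% × 7% = 7%.
Via Windward → Crestway → Stratus: 100% × 69% × 30% × 11% = 2.277%.
Via Crestway → Stratus: 31% × 30% × 11% = 1.023%.
Via Stratus: 22% × 11% = 2.42%.
Via Greywick → Stratus: 83% × 31% × 11% = 2.8303%.
Total: 54.78% + 7% + 2.277% + 1.023% + 2.42% + 2.8303% = 70.3303%.
Rounded: 70.33%.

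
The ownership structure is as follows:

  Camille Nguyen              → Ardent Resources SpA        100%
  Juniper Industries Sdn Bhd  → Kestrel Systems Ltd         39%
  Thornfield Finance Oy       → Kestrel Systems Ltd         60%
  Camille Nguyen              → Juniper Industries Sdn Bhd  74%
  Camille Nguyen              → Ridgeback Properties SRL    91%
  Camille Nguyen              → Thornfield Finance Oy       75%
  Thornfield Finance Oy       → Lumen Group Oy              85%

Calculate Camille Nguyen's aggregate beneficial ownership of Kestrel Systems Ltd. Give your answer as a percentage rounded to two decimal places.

Camille reaches Kestrel along 2 paths.
Via Juniper: 74% × 39% = 28.86%.
Via Thornfield: 75% × 60% = 45%.
Total: 28.86% + 45% = 73.86%.

73.86%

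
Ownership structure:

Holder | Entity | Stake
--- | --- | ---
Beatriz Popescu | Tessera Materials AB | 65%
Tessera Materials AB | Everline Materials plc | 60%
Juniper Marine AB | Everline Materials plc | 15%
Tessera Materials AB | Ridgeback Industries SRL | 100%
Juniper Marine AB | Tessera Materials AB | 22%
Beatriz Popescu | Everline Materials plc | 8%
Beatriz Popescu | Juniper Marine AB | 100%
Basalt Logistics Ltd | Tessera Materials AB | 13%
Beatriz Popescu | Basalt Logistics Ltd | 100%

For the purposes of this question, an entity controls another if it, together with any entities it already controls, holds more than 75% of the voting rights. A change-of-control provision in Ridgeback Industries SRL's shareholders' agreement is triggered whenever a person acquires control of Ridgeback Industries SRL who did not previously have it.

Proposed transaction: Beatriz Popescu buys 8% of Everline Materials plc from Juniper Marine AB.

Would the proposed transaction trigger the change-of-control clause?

No

The purchase adds only to Beatriz's holdings (Juniper's stake shrinks), so Beatriz is the only person who could newly come to control Ridgeback.
Beatriz holds 100% of Juniper, so Beatriz controls Juniper.
Beatriz holds 100% of Basalt, so Beatriz controls Basalt.
Juniper and Basalt and Beatriz together hold 22% + 13% + 65% = 100% of Tessera, so Beatriz controls Tessera.
Tessera holds 100% of Ridgeback, so Beatriz controls Ridgeback.
So Beatriz already controls Ridgeback before the transaction.
After the purchase, Beatriz's direct stake in Everline rises to 8% + 8% = 16%, and Juniper's stake falls to 7%.
Beatriz controlled Ridgeback already, so this is not a new person acquiring control; every other person's position is unchanged or reduced.
No new person acquires control, so the clause is not triggered.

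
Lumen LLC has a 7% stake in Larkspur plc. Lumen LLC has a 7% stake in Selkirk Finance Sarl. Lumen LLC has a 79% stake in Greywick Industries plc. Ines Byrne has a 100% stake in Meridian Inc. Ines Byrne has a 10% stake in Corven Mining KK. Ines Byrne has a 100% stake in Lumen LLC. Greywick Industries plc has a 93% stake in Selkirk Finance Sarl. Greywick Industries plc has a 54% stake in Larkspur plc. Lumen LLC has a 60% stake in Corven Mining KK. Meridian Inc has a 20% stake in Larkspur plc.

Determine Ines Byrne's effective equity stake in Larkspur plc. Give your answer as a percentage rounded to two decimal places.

69.66%

Ines reaches Larkspur along 3 paths.
Via Lumen → Greywick: 100% × 79% × 54% = 42.66%.
Via Meridian: 100% × 20% = 20%.
Via Lumen: 100% × 7% = 7%.
Total: 42.66% + 20% + 7% = 69.66%.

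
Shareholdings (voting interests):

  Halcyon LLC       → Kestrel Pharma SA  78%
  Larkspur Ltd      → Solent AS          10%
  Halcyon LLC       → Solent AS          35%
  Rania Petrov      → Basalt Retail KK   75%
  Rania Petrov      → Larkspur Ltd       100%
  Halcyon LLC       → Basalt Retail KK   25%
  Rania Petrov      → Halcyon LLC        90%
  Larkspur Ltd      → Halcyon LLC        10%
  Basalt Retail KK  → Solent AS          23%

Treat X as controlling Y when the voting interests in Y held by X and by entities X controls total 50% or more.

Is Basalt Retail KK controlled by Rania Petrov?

Rania holds 100% of Larkspur, so Rania controls Larkspur.
Larkspur and Rania together hold 10% + 90% = 100% of Halcyon, so Rania controls Halcyon.
Rania and Halcyon together hold 75% + 25% = 100% of Basalt, so Rania controls Basalt.

Yes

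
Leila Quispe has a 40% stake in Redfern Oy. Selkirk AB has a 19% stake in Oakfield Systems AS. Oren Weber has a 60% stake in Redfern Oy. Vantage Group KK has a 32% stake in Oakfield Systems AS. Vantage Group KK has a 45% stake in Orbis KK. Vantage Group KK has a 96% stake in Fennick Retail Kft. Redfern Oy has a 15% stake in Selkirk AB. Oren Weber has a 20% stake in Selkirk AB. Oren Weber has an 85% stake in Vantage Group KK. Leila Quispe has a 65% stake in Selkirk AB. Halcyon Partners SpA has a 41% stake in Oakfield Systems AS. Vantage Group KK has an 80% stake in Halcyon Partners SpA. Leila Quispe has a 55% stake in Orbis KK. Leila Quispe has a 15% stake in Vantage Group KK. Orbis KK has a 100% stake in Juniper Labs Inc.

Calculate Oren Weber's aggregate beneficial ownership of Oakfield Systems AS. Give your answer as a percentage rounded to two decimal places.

Oren reaches Oakfield along 4 paths.
Via Vantage → Halcyon: 85% × 80% × 41% = 27.88%.
Via Redfern → Selkirk: 60% × 15% × 19% = 1.71%.
Via Selkirk: 20% × 19% = 3.8%.
Via Vantage: 85% × 32% = 27.2%.
Total: 27.88% + 1.71% + 3.8% + 27.2% = 60.59%.

60.59%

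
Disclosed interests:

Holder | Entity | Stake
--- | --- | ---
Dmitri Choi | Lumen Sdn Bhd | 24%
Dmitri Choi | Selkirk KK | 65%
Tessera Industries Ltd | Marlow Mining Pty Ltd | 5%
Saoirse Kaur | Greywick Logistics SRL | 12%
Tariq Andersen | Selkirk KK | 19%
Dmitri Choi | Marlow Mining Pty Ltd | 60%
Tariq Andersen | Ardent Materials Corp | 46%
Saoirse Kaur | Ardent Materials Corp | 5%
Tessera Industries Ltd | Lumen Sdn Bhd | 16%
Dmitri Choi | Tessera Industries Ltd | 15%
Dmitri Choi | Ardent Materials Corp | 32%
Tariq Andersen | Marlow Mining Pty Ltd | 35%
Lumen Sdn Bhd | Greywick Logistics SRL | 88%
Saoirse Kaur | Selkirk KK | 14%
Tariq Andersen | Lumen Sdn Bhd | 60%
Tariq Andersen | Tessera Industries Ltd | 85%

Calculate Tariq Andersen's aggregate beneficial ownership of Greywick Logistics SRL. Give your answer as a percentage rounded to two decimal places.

Tariq reaches Greywick along 2 paths.
Via Tessera → Lumen: 85% × 16% × 88% = 11.968%.
Via Lumen: 60% × 88% = 52.8%.
Total: 11.968% + 52.8% = 64.768%.
Rounded: 64.77%.

64.77%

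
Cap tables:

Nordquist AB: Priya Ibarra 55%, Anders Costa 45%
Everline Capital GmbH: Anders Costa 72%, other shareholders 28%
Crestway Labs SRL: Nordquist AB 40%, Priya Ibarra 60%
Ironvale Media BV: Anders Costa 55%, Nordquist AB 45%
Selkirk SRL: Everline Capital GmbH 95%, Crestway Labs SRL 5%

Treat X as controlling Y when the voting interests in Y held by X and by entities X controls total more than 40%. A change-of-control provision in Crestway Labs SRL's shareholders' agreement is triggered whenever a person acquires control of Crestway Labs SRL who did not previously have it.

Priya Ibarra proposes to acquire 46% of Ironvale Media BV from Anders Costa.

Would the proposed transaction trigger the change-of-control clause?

No

The purchase adds only to Priya's holdings (Anders's stake shrinks), so Priya is the only person who could newly come to control Crestway.
Priya holds 55% of Nordquist, so Priya controls Nordquist.
Nordquist and Priya together hold 40% + 60% = 100% of Crestway, so Priya controls Crestway.
So Priya already controls Crestway before the transaction.
After the purchase, Priya holds 46% of Ironvale directly, and Anders's stake falls to 9%.
Priya controlled Crestway already, so this is not a new person acquiring control; every other person's position is unchanged or reduced.
No new person acquires control, so the clause is not triggered.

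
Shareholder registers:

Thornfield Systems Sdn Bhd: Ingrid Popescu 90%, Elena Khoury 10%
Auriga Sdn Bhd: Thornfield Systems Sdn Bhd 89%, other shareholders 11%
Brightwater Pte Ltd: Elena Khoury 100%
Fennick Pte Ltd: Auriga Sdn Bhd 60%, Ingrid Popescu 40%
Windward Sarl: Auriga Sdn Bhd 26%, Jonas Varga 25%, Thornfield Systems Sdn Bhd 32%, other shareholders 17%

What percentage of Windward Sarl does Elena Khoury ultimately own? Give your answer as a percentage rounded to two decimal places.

Elena reaches Windward along 2 paths.
Via Thornfield → Auriga: 10% × 89% × 26% = 2.314%.
Via Thornfield: 10% × 32% = 3.2%.
Total: 2.314% + 3.2% = 5.514%.
Rounded: 5.51%.

5.51%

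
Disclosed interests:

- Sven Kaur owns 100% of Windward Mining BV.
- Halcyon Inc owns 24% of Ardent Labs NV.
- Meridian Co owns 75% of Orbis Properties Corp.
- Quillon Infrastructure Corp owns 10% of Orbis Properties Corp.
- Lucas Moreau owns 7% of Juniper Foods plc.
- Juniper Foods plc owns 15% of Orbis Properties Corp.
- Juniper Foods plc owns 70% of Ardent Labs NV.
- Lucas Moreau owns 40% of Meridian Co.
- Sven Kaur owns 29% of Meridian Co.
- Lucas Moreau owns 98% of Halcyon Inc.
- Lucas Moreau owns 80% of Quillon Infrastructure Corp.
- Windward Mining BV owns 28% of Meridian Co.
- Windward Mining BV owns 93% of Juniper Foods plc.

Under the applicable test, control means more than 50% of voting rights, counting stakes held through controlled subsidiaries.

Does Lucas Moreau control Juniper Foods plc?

Lucas holds 80% of Quillon, so Lucas controls Quillon.
Lucas holds 98% of Halcyon, so Lucas controls Halcyon.
In Juniper, Lucas's side holds only 7%, not > 50%.
So Lucas does not control Juniper.

No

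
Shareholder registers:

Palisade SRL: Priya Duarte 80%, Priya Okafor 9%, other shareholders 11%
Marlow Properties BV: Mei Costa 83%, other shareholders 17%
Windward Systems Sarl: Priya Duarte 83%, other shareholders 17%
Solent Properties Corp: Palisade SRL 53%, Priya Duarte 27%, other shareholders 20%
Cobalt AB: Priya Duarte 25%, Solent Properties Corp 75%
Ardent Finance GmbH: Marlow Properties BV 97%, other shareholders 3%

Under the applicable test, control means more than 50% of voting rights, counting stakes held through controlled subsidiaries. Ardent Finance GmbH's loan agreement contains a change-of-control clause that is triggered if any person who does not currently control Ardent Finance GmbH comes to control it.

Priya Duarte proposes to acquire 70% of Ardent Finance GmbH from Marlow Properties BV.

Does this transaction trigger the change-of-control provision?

Yes

The purchase adds only to Priya Duarte's holdings (Marlow's stake shrinks), so Priya Duarte is the only person who could newly come to control Ardent.
Priya Duarte holds 80% of Palisade, so Priya Duarte controls Palisade.
Priya Duarte holds 83% of Windward, so Priya Duarte controls Windward.
Palisade and Priya Duarte together hold 53% + 27% = 80% of Solent, so Priya Duarte controls Solent.
Priya Duarte and Solent together hold 25% + 75% = 100% of Cobalt, so Priya Duarte controls Cobalt.
Neither Priya Duarte nor any entity Priya Duarte controls holds any voting interest in Ardent.
So before the transaction, Priya Duarte does not control Ardent.
After the purchase, Priya Duarte holds 70% of Ardent directly, and Marlow's stake falls to 27%.
Priya Duarte holds 70% of Ardent, so Priya Duarte controls Ardent.
Priya Duarte did not control Ardent before and does after, so the clause is triggered.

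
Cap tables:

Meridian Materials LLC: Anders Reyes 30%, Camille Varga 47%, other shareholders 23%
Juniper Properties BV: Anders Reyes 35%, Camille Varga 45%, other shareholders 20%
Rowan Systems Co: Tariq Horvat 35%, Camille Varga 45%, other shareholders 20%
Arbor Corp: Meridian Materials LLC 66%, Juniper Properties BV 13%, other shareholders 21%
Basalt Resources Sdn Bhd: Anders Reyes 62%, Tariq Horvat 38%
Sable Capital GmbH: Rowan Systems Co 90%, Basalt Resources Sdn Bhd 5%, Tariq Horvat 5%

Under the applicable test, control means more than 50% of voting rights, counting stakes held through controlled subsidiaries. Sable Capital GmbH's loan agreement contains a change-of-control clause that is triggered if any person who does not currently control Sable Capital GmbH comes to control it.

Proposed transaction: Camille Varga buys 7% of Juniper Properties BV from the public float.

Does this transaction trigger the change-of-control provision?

No

The purchase changes only Camille's holdings, so Camille is the only person who could newly come to control Sable.
Camille's largest direct stake is 47% in Meridian, which does not meet the threshold, so Camille controls no company.
Neither Camille nor any entity Camille controls holds any voting interest in Sable.
So before the transaction, Camille does not control Sable.
After the purchase, Camille's direct stake in Juniper rises to 45% + 7% = 52%.
Camille holds 52% of Juniper, so Camille controls Juniper.
After the transaction, neither Camille nor any entity Camille controls holds a voting interest in Sable, so Camille still does not control it.
No new person acquires control, so the clause is not triggered.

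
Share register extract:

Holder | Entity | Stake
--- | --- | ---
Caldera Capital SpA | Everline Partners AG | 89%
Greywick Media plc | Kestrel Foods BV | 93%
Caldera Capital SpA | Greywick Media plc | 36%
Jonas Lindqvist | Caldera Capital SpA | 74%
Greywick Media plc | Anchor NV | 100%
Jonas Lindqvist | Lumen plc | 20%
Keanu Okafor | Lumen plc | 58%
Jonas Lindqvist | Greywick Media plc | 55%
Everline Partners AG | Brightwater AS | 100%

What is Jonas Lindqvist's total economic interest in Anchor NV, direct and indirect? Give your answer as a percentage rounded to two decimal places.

81.64%

Jonas reaches Anchor along 2 paths.
Via Greywick: 55% × 100% = 55%.
Via Caldera → Greywick: 74% × 36% × 100% = 26.64%.
Total: 55% + 26.64% = 81.64%.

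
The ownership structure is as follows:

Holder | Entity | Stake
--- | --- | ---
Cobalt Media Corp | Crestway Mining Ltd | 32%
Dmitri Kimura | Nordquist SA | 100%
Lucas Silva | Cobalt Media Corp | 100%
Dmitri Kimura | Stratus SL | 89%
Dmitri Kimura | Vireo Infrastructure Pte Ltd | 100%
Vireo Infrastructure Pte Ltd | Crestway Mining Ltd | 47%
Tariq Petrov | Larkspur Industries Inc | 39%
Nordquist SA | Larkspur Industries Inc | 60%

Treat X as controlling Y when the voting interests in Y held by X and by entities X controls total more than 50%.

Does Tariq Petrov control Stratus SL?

Tariq's largest direct stake is 39% in Larkspur, which does not meet the threshold, so Tariq controls no company.
Neither Tariq nor any entity Tariq controls holds any voting interest in Stratus.
So Tariq does not control Stratus.

No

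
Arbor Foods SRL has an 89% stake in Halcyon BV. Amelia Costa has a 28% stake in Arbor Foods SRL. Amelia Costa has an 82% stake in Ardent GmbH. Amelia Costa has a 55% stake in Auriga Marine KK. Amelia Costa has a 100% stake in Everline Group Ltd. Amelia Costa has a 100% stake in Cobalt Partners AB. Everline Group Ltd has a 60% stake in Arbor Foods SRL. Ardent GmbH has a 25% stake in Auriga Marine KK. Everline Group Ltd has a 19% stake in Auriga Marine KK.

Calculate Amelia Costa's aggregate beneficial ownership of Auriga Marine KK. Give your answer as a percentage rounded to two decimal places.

94.50%

Amelia reaches Auriga along 3 paths.
Via Ardent: 82% × 25% = 20.5%.
Via Everline: 100% × 19% = 19%.
Direct stake: 55% = 55%.
Total: 20.5% + 19% + 55% = 94.5%.
Rounded: 94.50%.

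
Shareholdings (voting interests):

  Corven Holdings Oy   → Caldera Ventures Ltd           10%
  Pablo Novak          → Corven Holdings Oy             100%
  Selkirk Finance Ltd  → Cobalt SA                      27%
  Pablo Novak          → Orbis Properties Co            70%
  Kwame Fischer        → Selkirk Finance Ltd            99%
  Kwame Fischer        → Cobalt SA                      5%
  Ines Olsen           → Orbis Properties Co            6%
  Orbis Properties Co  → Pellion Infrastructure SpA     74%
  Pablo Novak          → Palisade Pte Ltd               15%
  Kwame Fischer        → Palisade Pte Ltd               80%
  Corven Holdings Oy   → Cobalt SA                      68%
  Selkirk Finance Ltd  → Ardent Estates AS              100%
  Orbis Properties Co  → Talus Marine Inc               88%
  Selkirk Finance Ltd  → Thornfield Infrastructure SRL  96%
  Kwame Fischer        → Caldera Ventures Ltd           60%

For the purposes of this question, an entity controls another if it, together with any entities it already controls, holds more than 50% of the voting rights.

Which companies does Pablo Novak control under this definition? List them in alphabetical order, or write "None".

Cobalt SA, Corven Holdings Oy, Orbis Properties Co, Pellion Infrastructure SpA, Talus Marine Inc

Pablo holds 70% of Orbis, so Pablo controls Orbis.
Pablo holds 100% of Corven, so Pablo controls Corven.
Orbis holds 74% of Pellion, so Pablo controls Pellion.
Orbis holds 88% of Talus, so Pablo controls Talus.
Corven holds 68% of Cobalt, so Pablo controls Cobalt.
No other company's threshold is met.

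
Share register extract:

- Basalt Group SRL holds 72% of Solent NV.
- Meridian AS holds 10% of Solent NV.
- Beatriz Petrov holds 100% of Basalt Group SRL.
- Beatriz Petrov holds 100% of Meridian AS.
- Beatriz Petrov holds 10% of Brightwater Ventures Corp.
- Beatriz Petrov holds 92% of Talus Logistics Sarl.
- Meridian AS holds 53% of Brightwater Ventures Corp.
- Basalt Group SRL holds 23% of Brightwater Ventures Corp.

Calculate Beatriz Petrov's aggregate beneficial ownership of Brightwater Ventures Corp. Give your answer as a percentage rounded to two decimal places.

86.00%

Beatriz reaches Brightwater along 3 paths.
Via Basalt: 100% × 23% = 23%.
Via Meridian: 100% × 53% = 53%.
Direct stake: 10% = 10%.
Total: 23% + 53% + 10% = 86%.
Rounded: 86.00%.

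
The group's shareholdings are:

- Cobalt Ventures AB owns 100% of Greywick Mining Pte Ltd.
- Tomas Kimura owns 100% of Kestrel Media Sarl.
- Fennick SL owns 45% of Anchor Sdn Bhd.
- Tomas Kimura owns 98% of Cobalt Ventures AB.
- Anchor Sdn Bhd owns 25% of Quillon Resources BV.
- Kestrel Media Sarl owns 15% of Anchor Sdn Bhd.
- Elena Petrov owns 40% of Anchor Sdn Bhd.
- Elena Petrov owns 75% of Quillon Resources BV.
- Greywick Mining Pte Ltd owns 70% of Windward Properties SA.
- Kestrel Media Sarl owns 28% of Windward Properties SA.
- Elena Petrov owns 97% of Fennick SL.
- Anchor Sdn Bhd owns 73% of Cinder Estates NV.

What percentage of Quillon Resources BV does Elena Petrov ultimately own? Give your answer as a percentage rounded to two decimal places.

95.91%

Elena reaches Quillon along 3 paths.
Direct stake: 75% = 75%.
Via Fennick → Anchor: 97% × 45% × 25% = 10.9125%.
Via Anchor: 40% × 25% = 10%.
Total: 75% + 10.9125% + 10% = 95.9125%.
Rounded: 95.91%.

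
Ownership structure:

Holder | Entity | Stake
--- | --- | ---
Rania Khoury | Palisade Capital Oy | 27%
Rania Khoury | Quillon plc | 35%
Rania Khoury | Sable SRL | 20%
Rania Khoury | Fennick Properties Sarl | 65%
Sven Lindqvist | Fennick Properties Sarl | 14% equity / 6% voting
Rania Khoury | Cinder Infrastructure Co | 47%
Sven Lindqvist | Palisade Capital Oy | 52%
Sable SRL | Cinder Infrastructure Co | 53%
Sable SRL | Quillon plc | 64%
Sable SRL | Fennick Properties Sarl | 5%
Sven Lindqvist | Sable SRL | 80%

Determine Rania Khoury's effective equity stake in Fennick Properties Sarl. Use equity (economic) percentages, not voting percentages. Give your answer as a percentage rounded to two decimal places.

Rania reaches Fennick along 2 paths.
Via Sable: 20% × 5% = 1%.
Direct stake: 65% = 65%.
Total: 1% + 65% = 66%.
Rounded: 66.00%.

66.00%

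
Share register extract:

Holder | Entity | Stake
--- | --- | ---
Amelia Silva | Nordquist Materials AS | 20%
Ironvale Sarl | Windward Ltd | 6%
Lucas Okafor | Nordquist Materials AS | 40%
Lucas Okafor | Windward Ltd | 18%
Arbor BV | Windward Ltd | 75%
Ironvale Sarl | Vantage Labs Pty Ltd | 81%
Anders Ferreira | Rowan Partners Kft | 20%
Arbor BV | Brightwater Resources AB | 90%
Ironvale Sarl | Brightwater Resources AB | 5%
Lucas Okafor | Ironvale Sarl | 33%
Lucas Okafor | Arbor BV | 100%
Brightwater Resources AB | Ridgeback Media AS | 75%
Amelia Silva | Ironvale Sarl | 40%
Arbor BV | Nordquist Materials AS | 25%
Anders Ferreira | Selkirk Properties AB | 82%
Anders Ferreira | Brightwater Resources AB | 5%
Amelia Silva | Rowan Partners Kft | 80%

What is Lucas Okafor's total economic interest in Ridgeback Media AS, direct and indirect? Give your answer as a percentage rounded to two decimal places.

68.74%

Lucas reaches Ridgeback along 2 paths.
Via Ironvale → Brightwater: 33% × 5% × 75% = 1.2375%.
Via Arbor → Brightwater: 100% × 90% × 75% = 67.5%.
Total: 1.2375% + 67.5% = 68.7375%.
Rounded: 68.74%.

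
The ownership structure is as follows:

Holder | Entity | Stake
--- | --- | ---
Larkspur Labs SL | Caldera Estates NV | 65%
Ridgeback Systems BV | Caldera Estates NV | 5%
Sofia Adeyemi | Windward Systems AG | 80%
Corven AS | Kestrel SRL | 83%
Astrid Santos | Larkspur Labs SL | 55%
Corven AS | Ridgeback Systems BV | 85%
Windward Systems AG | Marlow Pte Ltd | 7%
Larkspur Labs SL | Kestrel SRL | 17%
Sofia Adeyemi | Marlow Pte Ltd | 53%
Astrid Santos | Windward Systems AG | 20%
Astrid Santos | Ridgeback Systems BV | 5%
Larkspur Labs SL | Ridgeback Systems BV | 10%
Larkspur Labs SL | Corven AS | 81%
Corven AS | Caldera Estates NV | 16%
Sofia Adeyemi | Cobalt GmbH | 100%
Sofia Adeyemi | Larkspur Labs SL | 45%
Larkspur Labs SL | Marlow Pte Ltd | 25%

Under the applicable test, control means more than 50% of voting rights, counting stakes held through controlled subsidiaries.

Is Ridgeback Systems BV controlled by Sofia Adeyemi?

Sofia holds 80% of Windward, so Sofia controls Windward.
Windward and Sofia together hold 7% + 53% = 60% of Marlow, so Sofia controls Marlow.
Sofia holds 100% of Cobalt, so Sofia controls Cobalt.
Neither Sofia nor any entity Sofia controls holds any voting interest in Ridgeback.
So Sofia does not control Ridgeback.

No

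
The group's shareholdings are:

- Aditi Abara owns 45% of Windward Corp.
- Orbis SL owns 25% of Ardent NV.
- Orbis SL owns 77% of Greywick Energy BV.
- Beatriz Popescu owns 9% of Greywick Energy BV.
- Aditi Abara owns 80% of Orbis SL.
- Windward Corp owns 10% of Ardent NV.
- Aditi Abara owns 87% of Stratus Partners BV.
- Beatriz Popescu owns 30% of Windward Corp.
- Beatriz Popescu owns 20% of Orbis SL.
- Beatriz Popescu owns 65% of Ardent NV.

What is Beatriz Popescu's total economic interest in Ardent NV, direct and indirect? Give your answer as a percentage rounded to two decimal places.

Beatriz reaches Ardent along 3 paths.
Via Windward: 30% × 10% = 3%.
Via Orbis: 20% × 25% = 5%.
Direct stake: 65% = 65%.
Total: 3% + 5% + 65% = 73%.
Rounded: 73.00%.

73.00%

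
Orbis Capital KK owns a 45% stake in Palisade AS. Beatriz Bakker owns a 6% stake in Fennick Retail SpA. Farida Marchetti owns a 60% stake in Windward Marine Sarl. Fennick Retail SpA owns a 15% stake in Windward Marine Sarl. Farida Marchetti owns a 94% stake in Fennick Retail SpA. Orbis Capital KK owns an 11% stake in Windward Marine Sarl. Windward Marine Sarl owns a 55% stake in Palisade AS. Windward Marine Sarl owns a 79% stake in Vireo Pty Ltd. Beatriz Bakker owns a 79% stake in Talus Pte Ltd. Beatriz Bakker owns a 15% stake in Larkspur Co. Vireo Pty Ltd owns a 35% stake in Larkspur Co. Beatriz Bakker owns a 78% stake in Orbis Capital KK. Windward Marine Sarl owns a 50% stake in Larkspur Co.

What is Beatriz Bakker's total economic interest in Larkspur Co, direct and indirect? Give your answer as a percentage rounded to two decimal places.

22.36%

Beatriz reaches Larkspur along 5 paths.
Direct stake: 15% = 15%.
Via Fennick → Windward → Vireo: 6% × 15% × 79% × 35% = 0.24885%.
Via Orbis → Windward → Vireo: 78% × 11% × 79% × 35% = 2.37237%.
Via Fennick → Windward: 6% × 15% × 50% = 0.45%.
Via Orbis → Windward: 78% × 11% × 50% = 4.29%.
Total: 15% + 0.24885% + 2.37237% + 0.45% + 4.29% = 22.36122%.
Rounded: 22.36%.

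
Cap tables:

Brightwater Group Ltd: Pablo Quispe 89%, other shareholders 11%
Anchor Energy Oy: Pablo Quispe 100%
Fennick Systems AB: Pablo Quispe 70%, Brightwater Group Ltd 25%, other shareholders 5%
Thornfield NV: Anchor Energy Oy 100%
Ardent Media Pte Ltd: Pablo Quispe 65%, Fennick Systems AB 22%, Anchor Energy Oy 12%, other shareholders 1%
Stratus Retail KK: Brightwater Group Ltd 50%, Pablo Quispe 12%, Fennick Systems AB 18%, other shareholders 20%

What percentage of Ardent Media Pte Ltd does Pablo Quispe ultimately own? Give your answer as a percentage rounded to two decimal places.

97.30%

Pablo reaches Ardent along 4 paths.
Direct stake: 65% = 65%.
Via Fennick: 70% × 22% = 15.4%.
Via Brightwater → Fennick: 89% × 25% × 22% = 4.895%.
Via Anchor: 100% × 12% = 12%.
Total: 65% + 15.4% + 4.895% + 12% = 97.295%.
Rounded: 97.30%.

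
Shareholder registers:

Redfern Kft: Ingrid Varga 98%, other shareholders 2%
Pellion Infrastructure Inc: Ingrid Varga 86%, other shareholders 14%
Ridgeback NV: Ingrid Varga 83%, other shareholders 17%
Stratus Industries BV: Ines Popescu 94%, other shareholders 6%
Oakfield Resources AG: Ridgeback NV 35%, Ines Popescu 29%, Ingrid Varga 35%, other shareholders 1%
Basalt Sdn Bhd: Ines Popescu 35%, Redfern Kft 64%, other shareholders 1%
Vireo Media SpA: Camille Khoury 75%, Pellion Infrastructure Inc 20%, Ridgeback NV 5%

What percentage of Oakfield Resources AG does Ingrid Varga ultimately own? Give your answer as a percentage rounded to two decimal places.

Ingrid reaches Oakfield along 2 paths.
Via Ridgeback: 83% × 35% = 29.05%.
Direct stake: 35% = 35%.
Total: 29.05% + 35% = 64.05%.

64.05%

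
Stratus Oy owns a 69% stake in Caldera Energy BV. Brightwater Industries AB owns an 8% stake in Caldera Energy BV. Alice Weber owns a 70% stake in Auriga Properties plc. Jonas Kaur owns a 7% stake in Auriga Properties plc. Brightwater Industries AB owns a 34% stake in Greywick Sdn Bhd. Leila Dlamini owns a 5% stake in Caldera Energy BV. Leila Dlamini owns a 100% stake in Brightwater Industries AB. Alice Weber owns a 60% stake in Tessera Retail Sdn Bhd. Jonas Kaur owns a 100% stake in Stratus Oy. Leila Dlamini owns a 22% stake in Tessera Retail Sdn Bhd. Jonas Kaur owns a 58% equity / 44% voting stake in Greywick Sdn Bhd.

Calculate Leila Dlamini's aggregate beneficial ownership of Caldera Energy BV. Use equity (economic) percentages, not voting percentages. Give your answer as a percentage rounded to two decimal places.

13.00%

Leila reaches Caldera along 2 paths.
Via Brightwater: 100% × 8% = 8%.
Direct stake: 5% = 5%.
Total: 8% + 5% = 13%.
Rounded: 13.00%.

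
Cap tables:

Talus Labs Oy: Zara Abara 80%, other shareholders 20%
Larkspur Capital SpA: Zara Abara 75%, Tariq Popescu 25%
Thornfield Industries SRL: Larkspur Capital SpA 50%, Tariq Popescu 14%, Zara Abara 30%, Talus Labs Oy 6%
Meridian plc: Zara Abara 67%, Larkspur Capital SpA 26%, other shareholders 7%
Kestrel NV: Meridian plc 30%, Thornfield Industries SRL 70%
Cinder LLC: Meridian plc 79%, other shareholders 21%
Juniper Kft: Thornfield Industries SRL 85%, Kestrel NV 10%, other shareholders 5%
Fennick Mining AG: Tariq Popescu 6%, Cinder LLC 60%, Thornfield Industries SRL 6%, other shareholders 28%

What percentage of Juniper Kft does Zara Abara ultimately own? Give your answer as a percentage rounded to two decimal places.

Zara reaches Juniper along 8 paths.
Via Larkspur → Thornfield: 75% × 50% × 85% = 31.875%.
Via Thornfield: 30% × 85% = 25.5%.
Via Talus → Thornfield: 80% × 6% × 85% = 4.08%.
Via Meridian → Kestrel: 67% × 30% × 10% = 2.01%.
Via Larkspur → Meridian → Kestrel: 75% × 26% × 30% × 10% = 0.585%.
Via Larkspur → Thornfield → Kestrel: 75% × 50% × 70% × 10% = 2.625%.
Via Thornfield → Kestrel: 30% × 70% × 10% = 2.1%.
Via Talus → Thornfield → Kestrel: 80% × 6% × 70% × 10% = 0.336%.
Total: 31.875% + 25.5% + 4.08% + 2.01% + 0.585% + 2.625% + 2.1% + 0.336% = 69.111%.
Rounded: 69.11%.

69.11%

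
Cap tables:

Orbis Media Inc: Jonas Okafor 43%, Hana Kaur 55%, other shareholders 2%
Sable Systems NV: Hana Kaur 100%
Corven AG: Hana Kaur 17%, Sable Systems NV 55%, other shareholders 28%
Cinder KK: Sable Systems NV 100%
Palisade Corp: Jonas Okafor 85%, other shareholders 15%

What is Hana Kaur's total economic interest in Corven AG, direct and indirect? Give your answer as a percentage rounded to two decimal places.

Hana reaches Corven along 2 paths.
Direct stake: 17% = 17%.
Via Sable: 100% × 55% = 55%.
Total: 17% + 55% = 72%.
Rounded: 72.00%.

72.00%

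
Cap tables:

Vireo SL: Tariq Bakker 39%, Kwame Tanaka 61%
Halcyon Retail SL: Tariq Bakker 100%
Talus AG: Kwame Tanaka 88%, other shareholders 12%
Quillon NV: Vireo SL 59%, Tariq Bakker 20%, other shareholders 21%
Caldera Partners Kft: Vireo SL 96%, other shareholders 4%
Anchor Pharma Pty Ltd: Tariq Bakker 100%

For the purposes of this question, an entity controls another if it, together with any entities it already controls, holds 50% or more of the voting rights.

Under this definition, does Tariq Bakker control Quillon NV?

No

Tariq holds 100% of Halcyon, so Tariq controls Halcyon.
Tariq holds 100% of Anchor, so Tariq controls Anchor.
In Quillon, Tariq's side holds only 20%, not ≥ 50%.
So Tariq does not control Quillon.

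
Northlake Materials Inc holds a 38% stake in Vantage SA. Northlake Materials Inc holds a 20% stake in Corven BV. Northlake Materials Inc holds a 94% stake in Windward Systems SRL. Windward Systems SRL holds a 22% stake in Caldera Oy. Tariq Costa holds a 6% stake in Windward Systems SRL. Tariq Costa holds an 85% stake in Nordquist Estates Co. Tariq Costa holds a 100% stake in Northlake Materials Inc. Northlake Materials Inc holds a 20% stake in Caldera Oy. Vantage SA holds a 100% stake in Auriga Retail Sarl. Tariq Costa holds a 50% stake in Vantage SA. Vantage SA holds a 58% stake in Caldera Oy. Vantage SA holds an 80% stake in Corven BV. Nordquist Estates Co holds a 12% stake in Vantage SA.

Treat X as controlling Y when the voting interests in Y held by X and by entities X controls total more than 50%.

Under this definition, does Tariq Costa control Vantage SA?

Yes

Tariq holds 100% of Northlake, so Tariq controls Northlake.
Tariq holds 85% of Nordquist, so Tariq controls Nordquist.
Northlake and Tariq and Nordquist together hold 38% + 50% + 12% = 100% of Vantage, so Tariq controls Vantage.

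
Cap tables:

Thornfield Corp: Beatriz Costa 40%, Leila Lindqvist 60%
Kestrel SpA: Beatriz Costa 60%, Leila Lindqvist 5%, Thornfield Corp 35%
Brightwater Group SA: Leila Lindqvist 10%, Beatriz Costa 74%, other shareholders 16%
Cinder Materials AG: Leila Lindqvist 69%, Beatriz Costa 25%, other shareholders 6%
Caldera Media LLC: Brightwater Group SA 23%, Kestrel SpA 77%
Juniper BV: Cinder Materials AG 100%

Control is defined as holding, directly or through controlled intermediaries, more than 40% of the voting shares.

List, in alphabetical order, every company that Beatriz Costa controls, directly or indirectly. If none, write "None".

Brightwater Group SA, Caldera Media LLC, Kestrel SpA

Beatriz holds 60% of Kestrel, so Beatriz controls Kestrel.
Beatriz holds 74% of Brightwater, so Beatriz controls Brightwater.
Brightwater and Kestrel together hold 23% + 77% = 100% of Caldera, so Beatriz controls Caldera.
No other company's threshold is met.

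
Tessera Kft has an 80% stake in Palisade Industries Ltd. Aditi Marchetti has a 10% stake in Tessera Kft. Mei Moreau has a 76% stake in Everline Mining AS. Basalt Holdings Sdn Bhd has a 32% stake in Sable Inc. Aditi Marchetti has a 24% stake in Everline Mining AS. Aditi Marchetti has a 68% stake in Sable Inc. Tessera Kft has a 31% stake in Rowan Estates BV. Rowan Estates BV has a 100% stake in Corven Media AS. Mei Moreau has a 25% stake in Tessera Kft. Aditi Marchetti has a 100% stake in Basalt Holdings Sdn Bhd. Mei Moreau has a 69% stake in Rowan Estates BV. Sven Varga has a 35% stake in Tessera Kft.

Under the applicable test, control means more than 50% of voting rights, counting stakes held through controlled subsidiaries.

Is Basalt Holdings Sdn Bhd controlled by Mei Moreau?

Mei holds 69% of Rowan, so Mei controls Rowan.
Rowan holds 100% of Corven, so Mei controls Corven.
Mei holds 76% of Everline, so Mei controls Everline.
Neither Mei nor any entity Mei controls holds any voting interest in Basalt.
So Mei does not control Basalt.

No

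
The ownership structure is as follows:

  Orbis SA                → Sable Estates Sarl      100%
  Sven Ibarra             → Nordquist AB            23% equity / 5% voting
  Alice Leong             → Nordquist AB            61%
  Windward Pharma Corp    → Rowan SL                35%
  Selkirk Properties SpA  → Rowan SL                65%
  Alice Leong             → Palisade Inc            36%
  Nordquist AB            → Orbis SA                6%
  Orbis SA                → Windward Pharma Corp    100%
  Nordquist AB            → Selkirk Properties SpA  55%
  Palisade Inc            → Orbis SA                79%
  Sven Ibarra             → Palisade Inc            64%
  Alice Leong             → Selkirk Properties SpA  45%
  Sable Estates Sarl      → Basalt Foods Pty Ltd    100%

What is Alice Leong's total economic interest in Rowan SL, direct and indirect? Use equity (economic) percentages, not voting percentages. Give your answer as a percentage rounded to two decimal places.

Alice reaches Rowan along 4 paths.
Via Palisade → Orbis → Windward: 36% × 79% × 100% × 35% = 9.954%.
Via Nordquist → Orbis → Windward: 61% × 6% × 100% × 35% = 1.281%.
Via Nordquist → Selkirk: 61% × 55% × 65% = 21.8075%.
Via Selkirk: 45% × 65% = 29.25%.
Total: 9.954% + 1.281% + 21.8075% + 29.25% = 62.2925%.
Rounded: 62.29%.

62.29%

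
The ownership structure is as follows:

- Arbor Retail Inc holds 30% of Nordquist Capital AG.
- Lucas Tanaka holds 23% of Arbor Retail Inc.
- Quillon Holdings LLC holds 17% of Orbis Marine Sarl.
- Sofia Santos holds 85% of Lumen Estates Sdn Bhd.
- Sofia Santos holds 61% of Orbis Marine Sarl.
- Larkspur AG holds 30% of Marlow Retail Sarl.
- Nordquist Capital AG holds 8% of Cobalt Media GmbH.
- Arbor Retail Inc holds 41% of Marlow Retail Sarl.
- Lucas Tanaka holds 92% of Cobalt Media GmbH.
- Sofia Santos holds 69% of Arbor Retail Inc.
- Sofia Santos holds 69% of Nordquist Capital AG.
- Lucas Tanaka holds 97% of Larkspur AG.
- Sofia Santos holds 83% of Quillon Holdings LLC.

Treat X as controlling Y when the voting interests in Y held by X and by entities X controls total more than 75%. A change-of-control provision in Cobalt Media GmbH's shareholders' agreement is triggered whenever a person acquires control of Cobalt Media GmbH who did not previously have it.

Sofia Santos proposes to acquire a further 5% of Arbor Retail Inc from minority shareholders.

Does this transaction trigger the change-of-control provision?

The purchase changes only Sofia's holdings, so Sofia is the only person who could newly come to control Cobalt.
Sofia holds 83% of Quillon, so Sofia controls Quillon.
Sofia holds 85% of Lumen, so Sofia controls Lumen.
Sofia and Quillon together hold 61% + 17% = 78% of Orbis, so Sofia controls Orbis.
Neither Sofia nor any entity Sofia controls holds any voting interest in Cobalt.
So before the transaction, Sofia does not control Cobalt.
After the purchase, Sofia's direct stake in Arbor rises to 69% + 5% = 74%.
Sofia's side now holds 74% of Arbor, not > 75%, so Sofia still does not control Arbor.
After the transaction, neither Sofia nor any entity Sofia controls holds a voting interest in Cobalt, so Sofia still does not control it.
No new person acquires control, so the clause is not triggered.

No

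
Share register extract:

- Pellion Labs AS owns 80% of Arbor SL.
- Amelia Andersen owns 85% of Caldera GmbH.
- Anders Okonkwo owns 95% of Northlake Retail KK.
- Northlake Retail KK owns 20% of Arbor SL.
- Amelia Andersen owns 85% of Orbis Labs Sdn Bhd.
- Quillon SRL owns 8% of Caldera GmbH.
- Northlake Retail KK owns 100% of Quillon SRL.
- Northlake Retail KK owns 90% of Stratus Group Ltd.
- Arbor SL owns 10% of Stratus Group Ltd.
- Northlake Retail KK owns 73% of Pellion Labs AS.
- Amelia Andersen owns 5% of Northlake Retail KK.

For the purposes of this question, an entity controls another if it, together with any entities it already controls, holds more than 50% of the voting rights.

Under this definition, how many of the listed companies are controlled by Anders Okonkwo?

5

Anders holds 95% of Northlake, so Anders controls Northlake.
Northlake holds 73% of Pellion, so Anders controls Pellion.
Pellion and Northlake together hold 80% + 20% = 100% of Arbor, so Anders controls Arbor.
Arbor and Northlake together hold 10% + 90% = 100% of Stratus, so Anders controls Stratus.
Northlake holds 100% of Quillon, so Anders controls Quillon.
No other company's threshold is met.
Anders controls 5 companies.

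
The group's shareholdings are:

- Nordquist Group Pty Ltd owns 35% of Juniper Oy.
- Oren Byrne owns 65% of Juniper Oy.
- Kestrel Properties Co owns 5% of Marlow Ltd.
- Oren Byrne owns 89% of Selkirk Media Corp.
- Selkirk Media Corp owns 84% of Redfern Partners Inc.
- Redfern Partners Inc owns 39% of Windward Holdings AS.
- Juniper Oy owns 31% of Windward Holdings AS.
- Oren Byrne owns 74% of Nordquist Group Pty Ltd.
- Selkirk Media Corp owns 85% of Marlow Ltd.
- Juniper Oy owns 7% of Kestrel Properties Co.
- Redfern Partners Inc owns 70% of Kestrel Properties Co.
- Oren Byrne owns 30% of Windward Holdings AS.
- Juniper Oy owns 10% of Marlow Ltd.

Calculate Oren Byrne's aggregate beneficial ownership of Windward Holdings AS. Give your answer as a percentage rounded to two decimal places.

Oren reaches Windward along 4 paths.
Via Selkirk → Redfern: 89% × 84% × 39% = 29.1564%.
Via Juniper: 65% × 31% = 20.15%.
Via Nordquist → Juniper: 74% × 35% × 31% = 8.029%.
Direct stake: 30% = 30%.
Total: 29.1564% + 20.15% + 8.029% + 30% = 87.3354%.
Rounded: 87.34%.

87.34%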